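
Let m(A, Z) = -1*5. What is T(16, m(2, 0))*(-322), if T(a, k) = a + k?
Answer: -3542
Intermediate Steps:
m(A, Z) = -5
T(16, m(2, 0))*(-322) = (16 - 5)*(-322) = 11*(-322) = -3542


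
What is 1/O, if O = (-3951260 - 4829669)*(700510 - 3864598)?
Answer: 1/27783632077752 ≈ 3.5992e-14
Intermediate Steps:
O = 27783632077752 (O = -8780929*(-3164088) = 27783632077752)
1/O = 1/27783632077752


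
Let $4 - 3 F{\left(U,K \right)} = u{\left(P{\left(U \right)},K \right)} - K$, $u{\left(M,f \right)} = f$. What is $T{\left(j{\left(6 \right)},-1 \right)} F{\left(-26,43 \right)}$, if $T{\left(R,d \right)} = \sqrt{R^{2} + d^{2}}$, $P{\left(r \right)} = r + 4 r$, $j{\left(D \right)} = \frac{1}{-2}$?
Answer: $\frac{2 \sqrt{5}}{3} \approx 1.4907$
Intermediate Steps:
$j{\left(D \right)} = - \frac{1}{2}$
$P{\left(r \right)} = 5 r$
$F{\left(U,K \right)} = \frac{4}{3}$ ($F{\left(U,K \right)} = \frac{4}{3} - \frac{K - K}{3} = \frac{4}{3} - 0 = \frac{4}{3} + 0 = \frac{4}{3}$)
$T{\left(j{\left(6 \right)},-1 \right)} F{\left(-26,43 \right)} = \sqrt{\left(- \frac{1}{2}\right)^{2} + \left(-1\right)^{2}} \cdot \frac{4}{3} = \sqrt{\frac{1}{4} + 1} \cdot \frac{4}{3} = \sqrt{\frac{5}{4}} \cdot \frac{4}{3} = \frac{\sqrt{5}}{2} \cdot \frac{4}{3} = \frac{2 \sqrt{5}}{3}$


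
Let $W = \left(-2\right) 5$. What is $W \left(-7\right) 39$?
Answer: $2730$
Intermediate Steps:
$W = -10$
$W \left(-7\right) 39 = \left(-10\right) \left(-7\right) 39 = 70 \cdot 39 = 2730$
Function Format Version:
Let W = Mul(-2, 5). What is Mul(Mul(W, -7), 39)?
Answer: 2730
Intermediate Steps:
W = -10
Mul(Mul(W, -7), 39) = Mul(Mul(-10, -7), 39) = Mul(70, 39) = 2730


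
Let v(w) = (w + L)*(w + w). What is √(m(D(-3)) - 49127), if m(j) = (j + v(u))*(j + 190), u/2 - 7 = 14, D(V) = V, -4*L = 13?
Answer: √558997 ≈ 747.66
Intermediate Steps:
L = -13/4 (L = -¼*13 = -13/4 ≈ -3.2500)
u = 42 (u = 14 + 2*14 = 14 + 28 = 42)
v(w) = 2*w*(-13/4 + w) (v(w) = (w - 13/4)*(w + w) = (-13/4 + w)*(2*w) = 2*w*(-13/4 + w))
m(j) = (190 + j)*(3255 + j) (m(j) = (j + (½)*42*(-13 + 4*42))*(j + 190) = (j + (½)*42*(-13 + 168))*(190 + j) = (j + (½)*42*155)*(190 + j) = (j + 3255)*(190 + j) = (3255 + j)*(190 + j) = (190 + j)*(3255 + j))
√(m(D(-3)) - 49127) = √((618450 + (-3)² + 3445*(-3)) - 49127) = √((618450 + 9 - 10335) - 49127) = √(608124 - 49127) = √558997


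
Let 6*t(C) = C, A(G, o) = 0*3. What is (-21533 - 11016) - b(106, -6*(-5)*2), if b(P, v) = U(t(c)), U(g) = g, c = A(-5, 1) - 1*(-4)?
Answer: -97649/3 ≈ -32550.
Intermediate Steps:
A(G, o) = 0
c = 4 (c = 0 - 1*(-4) = 0 + 4 = 4)
t(C) = C/6
b(P, v) = ⅔ (b(P, v) = (⅙)*4 = ⅔)
(-21533 - 11016) - b(106, -6*(-5)*2) = (-21533 - 11016) - 1*⅔ = -32549 - ⅔ = -97649/3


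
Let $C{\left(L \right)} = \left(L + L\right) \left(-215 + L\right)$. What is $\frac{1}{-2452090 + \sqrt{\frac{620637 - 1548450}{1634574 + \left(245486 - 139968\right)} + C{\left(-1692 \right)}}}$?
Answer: $- \frac{4266862192280}{10462718883753970517} - \frac{2 \sqrt{4885009818406682709}}{10462718883753970517} \approx -4.0824 \cdot 10^{-7}$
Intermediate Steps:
$C{\left(L \right)} = 2 L \left(-215 + L\right)$
$\frac{1}{-2452090 + \sqrt{\frac{620637 - 1548450}{1634574 + \left(245486 - 139968\right)} + C{\left(-1692 \right)}}} = \frac{1}{-2452090 + \sqrt{\frac{620637 - 1548450}{1634574 + \left(245486 - 139968\right)} + 2 \left(-1692\right) \left(-215 - 1692\right)}} = \frac{1}{-2452090 + \sqrt{- \frac{927813}{1634574 + \left(245486 - 139968\right)} + 2 \left(-1692\right) \left(-1907\right)}} = \frac{1}{-2452090 + \sqrt{- \frac{927813}{1634574 + 105518} + 6453288}} = \frac{1}{-2452090 + \sqrt{- \frac{927813}{1740092} + 6453288}} = \frac{1}{-2452090 + \sqrt{\frac{11229313894683}{1740092}}} = \frac{1}{-2452090 + \frac{\sqrt{4885009818406682709}}{870046}}$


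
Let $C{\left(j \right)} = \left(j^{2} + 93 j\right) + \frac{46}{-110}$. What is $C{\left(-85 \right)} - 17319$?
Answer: $- \frac{989968}{55} \approx -17999.0$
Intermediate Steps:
$C{\left(j \right)} = - \frac{23}{55} + j^{2} + 93 j$ ($C{\left(j \right)} = \left(j^{2} + 93 j\right) + 46 \left(- \frac{1}{110}\right) = \left(j^{2} + 93 j\right) - \frac{23}{55} = - \frac{23}{55} + j^{2} + 93 j$)
$C{\left(-85 \right)} - 17319 = \left(- \frac{23}{55} + \left(-85\right)^{2} + 93 \left(-85\right)\right) - 17319 = \left(- \frac{23}{55} + 7225 - 7905\right) - 17319 = - \frac{37423}{55} - 17319 = - \frac{989968}{55}$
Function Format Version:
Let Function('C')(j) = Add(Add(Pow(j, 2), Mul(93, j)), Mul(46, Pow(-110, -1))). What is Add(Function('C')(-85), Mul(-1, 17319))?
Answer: Rational(-989968, 55) ≈ -17999.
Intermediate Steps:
Function('C')(j) = Add(Rational(-23, 55), Pow(j, 2), Mul(93, j)) (Function('C')(j) = Add(Add(Pow(j, 2), Mul(93, j)), Mul(46, Rational(-1, 110))) = Add(Add(Pow(j, 2), Mul(93, j)), Rational(-23, 55)) = Add(Rational(-23, 55), Pow(j, 2), Mul(93, j)))
Add(Function('C')(-85), Mul(-1, 17319)) = Add(Add(Rational(-23, 55), Pow(-85, 2), Mul(93, -85)), Mul(-1, 17319)) = Add(Add(Rational(-23, 55), 7225, -7905), -17319) = Add(Rational(-37423, 55), -17319) = Rational(-989968, 55)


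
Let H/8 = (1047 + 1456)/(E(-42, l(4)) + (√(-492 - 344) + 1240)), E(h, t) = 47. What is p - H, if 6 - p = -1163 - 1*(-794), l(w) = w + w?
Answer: 54152817/150655 + 40048*I*√209/1657205 ≈ 359.45 + 0.34936*I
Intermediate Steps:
l(w) = 2*w
H = 20024/(1287 + 2*I*√209) (H = 8*((1047 + 1456)/(47 + (√(-492 - 344) + 1240))) = 8*(2503/(47 + (√(-836) + 1240))) = 8*(2503/(47 + (2*I*√209 + 1240))) = 8*(2503/(47 + (1240 + 2*I*√209))) = 8*(2503/(1287 + 2*I*√209)) = 20024/(1287 + 2*I*√209) ≈ 15.551 - 0.34936*I)
p = 375 (p = 6 - (-1163 - 1*(-794)) = 6 - (-1163 + 794) = 6 - 1*(-369) = 6 + 369 = 375)
p - H = 375 - (2342808/150655 - 40048*I*√209/1657205) = 375 + (-2342808/150655 + 40048*I*√209/1657205) = 54152817/150655 + 40048*I*√209/1657205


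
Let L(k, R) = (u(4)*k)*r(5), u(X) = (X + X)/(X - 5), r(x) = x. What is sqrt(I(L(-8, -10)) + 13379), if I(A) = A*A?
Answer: sqrt(115779) ≈ 340.26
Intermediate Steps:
u(X) = 2*X/(-5 + X) (u(X) = (2*X)/(-5 + X) = 2*X/(-5 + X))
L(k, R) = -40*k (L(k, R) = ((2*4/(-5 + 4))*k)*5 = ((2*4/(-1))*k)*5 = ((2*4*(-1))*k)*5 = -8*k*5 = -40*k)
I(A) = A**2
sqrt(I(L(-8, -10)) + 13379) = sqrt((-40*(-8))**2 + 13379) = sqrt(320**2 + 13379) = sqrt(102400 + 13379) = sqrt(115779)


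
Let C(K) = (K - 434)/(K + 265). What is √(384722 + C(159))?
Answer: √17290916418/212 ≈ 620.26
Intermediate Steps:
C(K) = (-434 + K)/(265 + K)
√(384722 + C(159)) = √(384722 + (-434 + 159)/(265 + 159)) = √(384722 - 275/424) = √(163121853/424) = √17290916418/212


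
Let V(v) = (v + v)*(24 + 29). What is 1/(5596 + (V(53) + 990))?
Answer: 1/12204 ≈ 8.1940e-5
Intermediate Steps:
V(v) = 106*v (V(v) = (2*v)*53 = 106*v)
1/(5596 + (V(53) + 990)) = 1/(5596 + (106*53 + 990)) = 1/(5596 + (5618 + 990)) = 1/(5596 + 6608) = 1/12204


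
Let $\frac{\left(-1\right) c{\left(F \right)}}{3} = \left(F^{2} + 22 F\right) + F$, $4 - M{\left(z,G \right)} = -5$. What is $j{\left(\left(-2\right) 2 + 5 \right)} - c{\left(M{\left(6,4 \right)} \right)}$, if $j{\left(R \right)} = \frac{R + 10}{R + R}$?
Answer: $\frac{1739}{2} \approx 869.5$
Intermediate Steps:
$M{\left(z,G \right)} = 9$ ($M{\left(z,G \right)} = 4 - -5 = 4 + 5 = 9$)
$j{\left(R \right)} = \frac{10 + R}{2 R}$
$c{\left(F \right)} = - 69 F - 3 F^{2}$ ($c{\left(F \right)} = - 3 \left(\left(F^{2} + 22 F\right) + F\right) = - 3 \left(F^{2} + 23 F\right) = - 69 F - 3 F^{2}$)
$j{\left(\left(-2\right) 2 + 5 \right)} - c{\left(M{\left(6,4 \right)} \right)} = \frac{10 + \left(\left(-2\right) 2 + 5\right)}{2 \left(\left(-2\right) 2 + 5\right)} - \left(-3\right) 9 \left(23 + 9\right) = \frac{10 + \left(-4 + 5\right)}{2 \left(-4 + 5\right)} - \left(-3\right) 9 \cdot 32 = \frac{10 + 1}{2 \cdot 1} - -864 = \frac{1}{2} \cdot 1 \cdot 11 + 864 = \frac{11}{2} + 864 = \frac{1739}{2}$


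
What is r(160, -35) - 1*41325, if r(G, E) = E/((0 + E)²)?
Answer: -1446376/35 ≈ -41325.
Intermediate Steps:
r(G, E) = 1/E (r(G, E) = E/(E²) = E/E² = 1/E)
r(160, -35) - 1*41325 = 1/(-35) - 1*41325 = -1/35 - 41325 = -1446376/35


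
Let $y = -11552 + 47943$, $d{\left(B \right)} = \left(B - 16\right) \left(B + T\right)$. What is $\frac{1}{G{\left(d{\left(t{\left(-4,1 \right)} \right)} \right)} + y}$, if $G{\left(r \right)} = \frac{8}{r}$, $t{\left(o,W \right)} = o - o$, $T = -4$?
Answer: $\frac{8}{291129} \approx 2.7479 \cdot 10^{-5}$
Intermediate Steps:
$t{\left(o,W \right)} = 0$
$d{\left(B \right)} = \left(-16 + B\right) \left(-4 + B\right)$ ($d{\left(B \right)} = \left(B - 16\right) \left(B - 4\right) = \left(-16 + B\right) \left(-4 + B\right)$)
$y = 36391$
$\frac{1}{G{\left(d{\left(t{\left(-4,1 \right)} \right)} \right)} + y} = \frac{1}{\frac{8}{64 + 0^{2} - 0} + 36391} = \frac{1}{\frac{8}{64 + 0 + 0} + 36391} = \frac{1}{\frac{8}{64} + 36391} = \frac{1}{8 \cdot \frac{1}{64} + 36391} = \frac{1}{\frac{1}{8} + 36391} = \frac{1}{\frac{291129}{8}} = \frac{8}{291129}$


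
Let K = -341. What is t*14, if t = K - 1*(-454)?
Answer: 1582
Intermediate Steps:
t = 113 (t = -341 - 1*(-454) = -341 + 454 = 113)
t*14 = 113*14 = 1582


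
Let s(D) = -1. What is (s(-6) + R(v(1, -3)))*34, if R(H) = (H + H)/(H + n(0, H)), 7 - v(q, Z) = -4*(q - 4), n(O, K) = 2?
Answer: 238/3 ≈ 79.333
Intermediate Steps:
v(q, Z) = -9 + 4*q (v(q, Z) = 7 - (-4)*(q - 4) = 7 - (-4)*(-4 + q) = 7 - (16 - 4*q) = 7 + (-16 + 4*q) = -9 + 4*q)
R(H) = 2*H/(2 + H) (R(H) = (H + H)/(H + 2) = (2*H)/(2 + H) = 2*H/(2 + H))
(s(-6) + R(v(1, -3)))*34 = (-1 + 2*(-9 + 4*1)/(2 + (-9 + 4*1)))*34 = (-1 + 2*(-9 + 4)/(2 + (-9 + 4)))*34 = (-1 + 2*(-5)/(2 - 5))*34 = (-1 + 2*(-5)/(-3))*34 = (-1 + 2*(-5)*(-⅓))*34 = (-1 + 10/3)*34 = (7/3)*34 = 238/3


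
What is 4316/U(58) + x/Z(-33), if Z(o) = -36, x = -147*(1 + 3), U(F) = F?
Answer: 7895/87 ≈ 90.747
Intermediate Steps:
x = -588 (x = -147*4 = -588)
4316/U(58) + x/Z(-33) = 4316/58 - 588/(-36) = 4316*(1/58) - 588*(-1/36) = 2158/29 + 49/3 = 7895/87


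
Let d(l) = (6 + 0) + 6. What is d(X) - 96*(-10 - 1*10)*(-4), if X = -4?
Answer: -7668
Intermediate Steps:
d(l) = 12 (d(l) = 6 + 6 = 12)
d(X) - 96*(-10 - 1*10)*(-4) = 12 - 96*(-10 - 1*10)*(-4) = 12 - 96*(-10 - 10)*(-4) = 12 - (-1920)*(-4) = 12 - 96*80 = 12 - 7680 = -7668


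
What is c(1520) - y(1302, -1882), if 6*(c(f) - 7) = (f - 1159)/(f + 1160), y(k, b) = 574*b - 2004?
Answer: 17403046681/16080 ≈ 1.0823e+6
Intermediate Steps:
y(k, b) = -2004 + 574*b
c(f) = 7 + (-1159 + f)/(6*(1160 + f)) (c(f) = 7 + ((f - 1159)/(f + 1160))/6 = 7 + ((-1159 + f)/(1160 + f))/6 = 7 + (-1159 + f)/(6*(1160 + f)))
c(1520) - y(1302, -1882) = (47561 + 43*1520)/(6*(1160 + 1520)) - (-2004 + 574*(-1882)) = (⅙)*(47561 + 65360)/2680 - (-2004 - 1080268) = (⅙)*(1/2680)*112921 - 1*(-1082272) = 112921/16080 + 1082272 = 17403046681/16080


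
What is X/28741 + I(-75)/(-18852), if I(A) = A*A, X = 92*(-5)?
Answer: -56780015/180608444 ≈ -0.31438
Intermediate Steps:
X = -460
I(A) = A²
X/28741 + I(-75)/(-18852) = -460/28741 + (-75)²/(-18852) = -460*1/28741 + 5625*(-1/18852) = -460/28741 - 1875/6284 = -56780015/180608444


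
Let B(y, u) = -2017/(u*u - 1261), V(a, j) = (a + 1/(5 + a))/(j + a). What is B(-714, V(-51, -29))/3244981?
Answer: 27315020800/55396556823093171 ≈ 4.9308e-7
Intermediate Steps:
V(a, j) = (a + 1/(5 + a))/(a + j)
B(y, u) = -2017/(-1261 + u**2) (B(y, u) = -2017/(u**2 - 1261) = -2017/(-1261 + u**2))
B(-714, V(-51, -29))/3244981 = -2017/(-1261 + ((1 + (-51)**2 + 5*(-51))/((-51)**2 + 5*(-51) + 5*(-29) - 51*(-29)))**2)/3244981 = -2017/(-1261 + ((1 + 2601 - 255)/(2601 - 255 - 145 + 1479))**2)*(1/3244981) = -2017/(-1261 + (2347/3680)**2)*(1/3244981) = -2017/(-1261 + 5508409/13542400)*(1/3244981) = -2017/(-17071457991/13542400)*(1/3244981) = -2017*(-13542400/17071457991)*(1/3244981) = (27315020800/17071457991)*(1/3244981) = 27315020800/55396556823093171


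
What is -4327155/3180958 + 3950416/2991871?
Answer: -380182178477/9517015992418 ≈ -0.039948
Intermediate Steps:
-4327155/3180958 + 3950416/2991871 = -380182178477/9517015992418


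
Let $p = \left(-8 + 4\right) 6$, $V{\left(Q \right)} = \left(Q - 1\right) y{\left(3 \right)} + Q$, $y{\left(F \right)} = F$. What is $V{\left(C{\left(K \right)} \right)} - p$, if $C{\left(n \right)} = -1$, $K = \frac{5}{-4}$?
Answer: $17$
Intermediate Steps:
$K = - \frac{5}{4}$ ($K = 5 \left(- \frac{1}{4}\right) = - \frac{5}{4} \approx -1.25$)
$V{\left(Q \right)} = -3 + 4 Q$ ($V{\left(Q \right)} = \left(Q - 1\right) 3 + Q = \left(-1 + Q\right) 3 + Q = \left(-3 + 3 Q\right) + Q = -3 + 4 Q$)
$p = -24$ ($p = \left(-4\right) 6 = -24$)
$V{\left(C{\left(K \right)} \right)} - p = \left(-3 + 4 \left(-1\right)\right) - -24 = \left(-3 - 4\right) + 24 = -7 + 24 = 17$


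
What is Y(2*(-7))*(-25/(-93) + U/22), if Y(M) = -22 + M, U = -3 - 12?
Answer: 5070/341 ≈ 14.868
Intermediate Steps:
U = -15
Y(2*(-7))*(-25/(-93) + U/22) = (-22 + 2*(-7))*(-25/(-93) - 15/22) = (-22 - 14)*(-25*(-1/93) - 15*1/22) = -36*(25/93 - 15/22) = -36*(-845/2046) = 5070/341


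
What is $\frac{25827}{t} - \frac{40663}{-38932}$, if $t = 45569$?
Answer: $\frac{2858469011}{1774092308} \approx 1.6112$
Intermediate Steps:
$\frac{25827}{t} - \frac{40663}{-38932} = \frac{25827}{45569} - \frac{40663}{-38932} = 25827 \cdot \frac{1}{45569} - - \frac{40663}{38932} = \frac{25827}{45569} + \frac{40663}{38932} = \frac{2858469011}{1774092308}$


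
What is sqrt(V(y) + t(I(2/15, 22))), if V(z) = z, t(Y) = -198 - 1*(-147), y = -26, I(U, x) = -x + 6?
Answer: I*sqrt(77) ≈ 8.775*I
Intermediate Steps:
I(U, x) = 6 - x
t(Y) = -51 (t(Y) = -198 + 147 = -51)
sqrt(V(y) + t(I(2/15, 22))) = sqrt(-26 - 51) = sqrt(-77) = I*sqrt(77)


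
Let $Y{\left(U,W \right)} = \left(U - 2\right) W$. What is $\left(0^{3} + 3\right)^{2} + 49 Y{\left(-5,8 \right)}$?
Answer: $-2735$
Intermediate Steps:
$Y{\left(U,W \right)} = W \left(-2 + U\right)$ ($Y{\left(U,W \right)} = \left(-2 + U\right) W = W \left(-2 + U\right)$)
$\left(0^{3} + 3\right)^{2} + 49 Y{\left(-5,8 \right)} = \left(0^{3} + 3\right)^{2} + 49 \cdot 8 \left(-2 - 5\right) = \left(0 + 3\right)^{2} + 49 \cdot 8 \left(-7\right) = 3^{2} + 49 \left(-56\right) = 9 - 2744 = -2735$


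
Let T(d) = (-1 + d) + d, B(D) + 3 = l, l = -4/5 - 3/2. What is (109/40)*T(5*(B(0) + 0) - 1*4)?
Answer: -3379/20 ≈ -168.95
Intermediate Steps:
l = -23/10 (l = -4*⅕ - 3*½ = -⅘ - 3/2 = -23/10 ≈ -2.3000)
B(D) = -53/10 (B(D) = -3 - 23/10 = -53/10)
T(d) = -1 + 2*d
(109/40)*T(5*(B(0) + 0) - 1*4) = (109/40)*(-1 + 2*(5*(-53/10 + 0) - 1*4)) = (109*(1/40))*(-1 + 2*(5*(-53/10) - 4)) = 109*(-1 + 2*(-53/2 - 4))/40 = 109*(-1 + 2*(-61/2))/40 = 109*(-1 - 61)/40 = (109/40)*(-62) = -3379/20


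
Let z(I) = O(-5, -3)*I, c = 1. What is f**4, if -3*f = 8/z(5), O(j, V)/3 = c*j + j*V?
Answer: 256/2562890625 ≈ 9.9887e-8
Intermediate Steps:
O(j, V) = 3*j + 3*V*j (O(j, V) = 3*(1*j + j*V) = 3*(j + V*j) = 3*j + 3*V*j)
z(I) = 30*I (z(I) = (3*(-5)*(1 - 3))*I = (3*(-5)*(-2))*I = 30*I)
f = -4/225 (f = -8/(3*(30*5)) = -8/(3*150) = -1/3*4/75 = -4/225 ≈ -0.017778)
f**4 = (-4/225)**4 = 256/2562890625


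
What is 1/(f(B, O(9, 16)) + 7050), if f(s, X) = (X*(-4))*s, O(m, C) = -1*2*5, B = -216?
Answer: -1/1590 ≈ -0.00062893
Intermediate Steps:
O(m, C) = -10 (O(m, C) = -2*5 = -10)
f(s, X) = -4*X*s (f(s, X) = (-4*X)*s = -4*X*s)
1/(f(B, O(9, 16)) + 7050) = 1/(-4*(-10)*(-216) + 7050) = 1/(-8640 + 7050) = 1/(-1590) = -1/1590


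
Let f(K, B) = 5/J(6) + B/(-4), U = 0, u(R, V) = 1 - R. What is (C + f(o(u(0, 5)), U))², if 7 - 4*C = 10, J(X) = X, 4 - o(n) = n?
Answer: 1/144 ≈ 0.0069444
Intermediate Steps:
o(n) = 4 - n
C = -¾ (C = 7/4 - ¼*10 = 7/4 - 5/2 = -¾ ≈ -0.75000)
f(K, B) = ⅚ - B/4 (f(K, B) = 5/6 + B/(-4) = 5*(⅙) + B*(-¼) = ⅚ - B/4)
(C + f(o(u(0, 5)), U))² = (-¾ + (⅚ - ¼*0))² = (-¾ + (⅚ + 0))² = (-¾ + ⅚)² = (1/12)² = 1/144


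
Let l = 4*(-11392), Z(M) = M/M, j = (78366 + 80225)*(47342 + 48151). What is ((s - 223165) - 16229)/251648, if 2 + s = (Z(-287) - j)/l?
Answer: 2117766717/5733548032 ≈ 0.36936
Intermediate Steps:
j = 15144330363 (j = 158591*95493 = 15144330363)
Z(M) = 1
l = -45568
s = 7572119613/22784 (s = -2 + (1 - 1*15144330363)/(-45568) = -2 + (1 - 15144330363)*(-1/45568) = -2 - 15144330362*(-1/45568) = -2 + 7572165181/22784 = 7572119613/22784 ≈ 3.3234e+5)
((s - 223165) - 16229)/251648 = ((7572119613/22784 - 223165) - 16229)/251648 = (2487528253/22784 - 16229)*(1/251648) = (2117766717/22784)*(1/251648) = 2117766717/5733548032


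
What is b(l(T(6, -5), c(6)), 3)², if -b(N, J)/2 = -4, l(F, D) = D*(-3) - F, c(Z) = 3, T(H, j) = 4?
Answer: 64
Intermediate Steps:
l(F, D) = -F - 3*D (l(F, D) = -3*D - F = -F - 3*D)
b(N, J) = 8 (b(N, J) = -2*(-4) = 8)
b(l(T(6, -5), c(6)), 3)² = 8² = 64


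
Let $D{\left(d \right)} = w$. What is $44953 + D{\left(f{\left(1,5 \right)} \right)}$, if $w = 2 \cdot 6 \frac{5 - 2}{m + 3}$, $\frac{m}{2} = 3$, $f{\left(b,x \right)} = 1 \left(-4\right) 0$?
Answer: $44957$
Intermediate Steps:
$f{\left(b,x \right)} = 0$ ($f{\left(b,x \right)} = \left(-4\right) 0 = 0$)
$m = 6$ ($m = 2 \cdot 3 = 6$)
$w = 4$ ($w = 2 \cdot 6 \frac{5 - 2}{6 + 3} = 12 \cdot \frac{3}{9} = 12 \cdot 3 \cdot \frac{1}{9} = 12 \cdot \frac{1}{3} = 4$)
$D{\left(d \right)} = 4$
$44953 + D{\left(f{\left(1,5 \right)} \right)} = 44953 + 4 = 44957$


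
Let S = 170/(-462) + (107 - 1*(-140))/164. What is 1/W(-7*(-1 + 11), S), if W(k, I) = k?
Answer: -1/70 ≈ -0.014286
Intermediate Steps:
S = 43117/37884 (S = 170*(-1/462) + (107 + 140)*(1/164) = -85/231 + 247*(1/164) = -85/231 + 247/164 = 43117/37884 ≈ 1.1381)
1/W(-7*(-1 + 11), S) = 1/(-7*(-1 + 11)) = 1/(-7*10) = 1/(-70) = -1/70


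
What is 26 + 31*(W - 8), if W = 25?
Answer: 553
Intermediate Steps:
26 + 31*(W - 8) = 26 + 31*(25 - 8) = 26 + 31*17 = 26 + 527 = 553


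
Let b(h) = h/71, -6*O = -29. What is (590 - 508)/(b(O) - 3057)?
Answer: -34932/1302253 ≈ -0.026824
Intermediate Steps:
O = 29/6 (O = -⅙*(-29) = 29/6 ≈ 4.8333)
b(h) = h/71 (b(h) = h*(1/71) = h/71)
(590 - 508)/(b(O) - 3057) = (590 - 508)/((1/71)*(29/6) - 3057) = 82/(29/426 - 3057) = 82/(-1302253/426) = 82*(-426/1302253) = -34932/1302253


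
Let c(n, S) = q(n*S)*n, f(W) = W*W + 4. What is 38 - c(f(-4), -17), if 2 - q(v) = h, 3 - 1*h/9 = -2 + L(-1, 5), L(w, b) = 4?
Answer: 178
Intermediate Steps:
f(W) = 4 + W² (f(W) = W² + 4 = 4 + W²)
h = 9 (h = 27 - 9*(-2 + 4) = 27 - 9*2 = 27 - 18 = 9)
q(v) = -7 (q(v) = 2 - 1*9 = 2 - 9 = -7)
c(n, S) = -7*n
38 - c(f(-4), -17) = 38 - (-7)*(4 + (-4)²) = 38 - (-7)*(4 + 16) = 38 - (-7)*20 = 38 - 1*(-140) = 38 + 140 = 178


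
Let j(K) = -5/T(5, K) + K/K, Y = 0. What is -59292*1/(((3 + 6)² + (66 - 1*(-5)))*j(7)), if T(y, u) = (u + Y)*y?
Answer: -34587/76 ≈ -455.09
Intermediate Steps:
T(y, u) = u*y (T(y, u) = (u + 0)*y = u*y)
j(K) = 1 - 1/K (j(K) = -5*1/(5*K) + K/K = -5*1/(5*K) + 1 = -1/K + 1 = 1 - 1/K)
-59292*1/(((3 + 6)² + (66 - 1*(-5)))*j(7)) = -59292*7/((-1 + 7)*((3 + 6)² + (66 - 1*(-5)))) = -59292*7/(6*(9² + (66 + 5))) = -59292*7/(6*(81 + 71)) = -59292/(152*(6/7)) = -59292/912/7 = -59292*7/912 = -34587/76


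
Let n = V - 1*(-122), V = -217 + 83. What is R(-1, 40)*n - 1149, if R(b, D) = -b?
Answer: -1161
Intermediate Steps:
V = -134
n = -12 (n = -134 - 1*(-122) = -134 + 122 = -12)
R(-1, 40)*n - 1149 = -1*(-1)*(-12) - 1149 = 1*(-12) - 1149 = -12 - 1149 = -1161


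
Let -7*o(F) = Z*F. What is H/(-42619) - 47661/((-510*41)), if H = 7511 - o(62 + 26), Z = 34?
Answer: 256017673/122316530 ≈ 2.0931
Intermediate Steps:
o(F) = -34*F/7
H = 55569/7 (H = 7511 - (-34)*(62 + 26)/7 = 7511 - (-34)*88/7 = 7511 - 1*(-2992/7) = 7511 + 2992/7 = 55569/7 ≈ 7938.4)
H/(-42619) - 47661/((-510*41)) = (55569/7)/(-42619) - 47661/((-510*41)) = (55569/7)*(-1/42619) - 47661/(-20910) = -55569/298333 - 47661*(-1/20910) = -55569/298333 + 15887/6970 = 256017673/122316530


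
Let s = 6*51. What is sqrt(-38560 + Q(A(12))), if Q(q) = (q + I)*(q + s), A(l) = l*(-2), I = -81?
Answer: I*sqrt(68170) ≈ 261.09*I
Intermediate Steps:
s = 306
A(l) = -2*l
Q(q) = (-81 + q)*(306 + q) (Q(q) = (q - 81)*(q + 306) = (-81 + q)*(306 + q))
sqrt(-38560 + Q(A(12))) = sqrt(-38560 + (-24786 + (-2*12)**2 + 225*(-2*12))) = sqrt(-38560 + (-24786 + (-24)**2 + 225*(-24))) = sqrt(-38560 + (-24786 + 576 - 5400)) = sqrt(-38560 - 29610) = sqrt(-68170) = I*sqrt(68170)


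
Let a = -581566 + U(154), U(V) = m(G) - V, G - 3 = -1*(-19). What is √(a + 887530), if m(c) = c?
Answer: 2*√76458 ≈ 553.02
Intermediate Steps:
G = 22 (G = 3 - 1*(-19) = 3 + 19 = 22)
U(V) = 22 - V
a = -581698 (a = -581566 + (22 - 1*154) = -581566 + (22 - 154) = -581566 - 132 = -581698)
√(a + 887530) = √(-581698 + 887530) = √305832 = 2*√76458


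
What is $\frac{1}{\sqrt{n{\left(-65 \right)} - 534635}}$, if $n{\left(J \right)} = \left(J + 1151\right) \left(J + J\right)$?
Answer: $- \frac{i \sqrt{675815}}{675815} \approx - 0.0012164 i$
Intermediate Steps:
$n{\left(J \right)} = 2 J \left(1151 + J\right)$ ($n{\left(J \right)} = \left(1151 + J\right) 2 J = 2 J \left(1151 + J\right)$)
$\frac{1}{\sqrt{n{\left(-65 \right)} - 534635}} = \frac{1}{\sqrt{2 \left(-65\right) \left(1151 - 65\right) - 534635}} = \frac{1}{\sqrt{2 \left(-65\right) 1086 - 534635}} = \frac{1}{\sqrt{-141180 - 534635}} = \frac{1}{\sqrt{-675815}} = \frac{1}{i \sqrt{675815}} = - \frac{i \sqrt{675815}}{675815}$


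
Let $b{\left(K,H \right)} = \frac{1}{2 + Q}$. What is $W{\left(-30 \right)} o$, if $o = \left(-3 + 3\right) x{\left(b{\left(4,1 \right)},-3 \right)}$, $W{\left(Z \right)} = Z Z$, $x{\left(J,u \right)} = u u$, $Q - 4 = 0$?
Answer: $0$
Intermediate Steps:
$Q = 4$ ($Q = 4 + 0 = 4$)
$b{\left(K,H \right)} = \frac{1}{6}$ ($b{\left(K,H \right)} = \frac{1}{2 + 4} = \frac{1}{6}$)
$x{\left(J,u \right)} = u^{2}$
$W{\left(Z \right)} = Z^{2}$
$o = 0$ ($o = \left(-3 + 3\right) \left(-3\right)^{2} = 0 \cdot 9 = 0$)
$W{\left(-30 \right)} o = \left(-30\right)^{2} \cdot 0 = 900 \cdot 0 = 0$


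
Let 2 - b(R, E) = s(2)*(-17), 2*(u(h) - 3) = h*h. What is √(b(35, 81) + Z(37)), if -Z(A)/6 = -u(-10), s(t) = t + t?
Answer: 2*√97 ≈ 19.698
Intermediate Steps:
s(t) = 2*t
u(h) = 3 + h²/2 (u(h) = 3 + (h*h)/2 = 3 + h²/2)
Z(A) = 318 (Z(A) = -(-6)*(3 + (½)*(-10)²) = -(-6)*(3 + (½)*100) = -(-6)*(3 + 50) = -(-6)*53 = -6*(-53) = 318)
b(R, E) = 70 (b(R, E) = 2 - 2*2*(-17) = 2 - 4*(-17) = 2 - 1*(-68) = 2 + 68 = 70)
√(b(35, 81) + Z(37)) = √(70 + 318) = √388 = 2*√97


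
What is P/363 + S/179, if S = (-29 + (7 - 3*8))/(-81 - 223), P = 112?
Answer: 3055645/9876504 ≈ 0.30939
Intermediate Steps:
S = 23/152 (S = (-29 + (7 - 24))/(-304) = (-29 - 17)*(-1/304) = -46*(-1/304) = 23/152 ≈ 0.15132)
P/363 + S/179 = 112/363 + (23/152)/179 = 112*(1/363) + (23/152)*(1/179) = 112/363 + 23/27208 = 3055645/9876504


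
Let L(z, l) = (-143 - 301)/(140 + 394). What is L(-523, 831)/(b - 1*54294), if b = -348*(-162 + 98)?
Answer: 37/1424979 ≈ 2.5965e-5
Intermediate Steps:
b = 22272 (b = -348*(-64) = 22272)
L(z, l) = -74/89 (L(z, l) = -444/534 = -444*1/534 = -74/89)
L(-523, 831)/(b - 1*54294) = -74/(89*(22272 - 1*54294)) = -74/(89*(22272 - 54294)) = -74/89/(-32022) = -74/89*(-1/32022) = 37/1424979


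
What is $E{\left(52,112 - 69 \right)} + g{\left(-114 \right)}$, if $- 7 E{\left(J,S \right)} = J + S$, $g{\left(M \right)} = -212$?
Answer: $- \frac{1579}{7} \approx -225.57$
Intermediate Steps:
$E{\left(J,S \right)} = - \frac{J}{7} - \frac{S}{7}$ ($E{\left(J,S \right)} = - \frac{J + S}{7} = - \frac{J}{7} - \frac{S}{7}$)
$E{\left(52,112 - 69 \right)} + g{\left(-114 \right)} = \left(\left(- \frac{1}{7}\right) 52 - \frac{112 - 69}{7}\right) - 212 = \left(- \frac{52}{7} - \frac{112 - 69}{7}\right) - 212 = \left(- \frac{52}{7} - \frac{43}{7}\right) - 212 = - \frac{95}{7} - 212 = - \frac{1579}{7}$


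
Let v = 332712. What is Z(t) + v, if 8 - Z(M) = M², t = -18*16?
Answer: 249776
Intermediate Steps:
t = -288
Z(M) = 8 - M²
Z(t) + v = (8 - 1*(-288)²) + 332712 = (8 - 1*82944) + 332712 = (8 - 82944) + 332712 = -82936 + 332712 = 249776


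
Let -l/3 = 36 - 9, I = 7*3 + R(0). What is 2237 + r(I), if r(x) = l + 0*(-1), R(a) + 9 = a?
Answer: 2156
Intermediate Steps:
R(a) = -9 + a
I = 12 (I = 7*3 + (-9 + 0) = 21 - 9 = 12)
l = -81 (l = -3*(36 - 9) = -3*27 = -81)
r(x) = -81 (r(x) = -81 + 0*(-1) = -81 + 0 = -81)
2237 + r(I) = 2237 - 81 = 2156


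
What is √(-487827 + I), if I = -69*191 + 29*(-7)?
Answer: I*√501209 ≈ 707.96*I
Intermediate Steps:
I = -13382 (I = -13179 - 203 = -13382)
√(-487827 + I) = √(-487827 - 13382) = √(-501209) = I*√501209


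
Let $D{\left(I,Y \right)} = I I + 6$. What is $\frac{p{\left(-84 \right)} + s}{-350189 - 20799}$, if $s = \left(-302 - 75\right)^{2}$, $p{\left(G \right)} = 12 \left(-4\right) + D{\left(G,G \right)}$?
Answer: $- \frac{149143}{370988} \approx -0.40202$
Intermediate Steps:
$D{\left(I,Y \right)} = 6 + I^{2}$ ($D{\left(I,Y \right)} = I^{2} + 6 = 6 + I^{2}$)
$p{\left(G \right)} = -42 + G^{2}$ ($p{\left(G \right)} = 12 \left(-4\right) + \left(6 + G^{2}\right) = -48 + \left(6 + G^{2}\right) = -42 + G^{2}$)
$s = 142129$ ($s = \left(-377\right)^{2} = 142129$)
$\frac{p{\left(-84 \right)} + s}{-350189 - 20799} = \frac{\left(-42 + \left(-84\right)^{2}\right) + 142129}{-350189 - 20799} = \frac{\left(-42 + 7056\right) + 142129}{-370988} = \left(7014 + 142129\right) \left(- \frac{1}{370988}\right) = 149143 \left(- \frac{1}{370988}\right) = - \frac{149143}{370988}$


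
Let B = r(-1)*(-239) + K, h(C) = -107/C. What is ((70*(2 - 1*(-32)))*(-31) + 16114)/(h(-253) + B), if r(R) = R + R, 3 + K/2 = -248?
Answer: 14589498/5965 ≈ 2445.9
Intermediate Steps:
K = -502 (K = -6 + 2*(-248) = -6 - 496 = -502)
r(R) = 2*R
B = -24 (B = (2*(-1))*(-239) - 502 = -2*(-239) - 502 = 478 - 502 = -24)
((70*(2 - 1*(-32)))*(-31) + 16114)/(h(-253) + B) = ((70*(2 - 1*(-32)))*(-31) + 16114)/(-107/(-253) - 24) = ((70*(2 + 32))*(-31) + 16114)/(-107*(-1/253) - 24) = ((70*34)*(-31) + 16114)/(107/253 - 24) = (2380*(-31) + 16114)/(-5965/253) = (-73780 + 16114)*(-253/5965) = -57666*(-253/5965) = 14589498/5965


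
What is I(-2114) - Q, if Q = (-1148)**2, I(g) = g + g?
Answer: -1322132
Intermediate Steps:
I(g) = 2*g
Q = 1317904
I(-2114) - Q = 2*(-2114) - 1*1317904 = -4228 - 1317904 = -1322132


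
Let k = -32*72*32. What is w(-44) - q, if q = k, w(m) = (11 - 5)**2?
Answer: 73764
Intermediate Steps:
w(m) = 36 (w(m) = 6**2 = 36)
k = -73728 (k = -2304*32 = -73728)
q = -73728
w(-44) - q = 36 - 1*(-73728) = 36 + 73728 = 73764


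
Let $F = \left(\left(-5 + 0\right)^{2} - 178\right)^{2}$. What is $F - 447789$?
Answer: $-424380$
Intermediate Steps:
$F = 23409$ ($F = \left(\left(-5\right)^{2} - 178\right)^{2} = \left(25 - 178\right)^{2} = \left(-153\right)^{2} = 23409$)
$F - 447789 = 23409 - 447789 = -424380$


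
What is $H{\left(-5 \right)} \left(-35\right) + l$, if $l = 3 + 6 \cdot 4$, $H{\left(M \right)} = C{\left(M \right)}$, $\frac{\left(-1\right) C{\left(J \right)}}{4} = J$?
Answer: $-673$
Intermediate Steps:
$C{\left(J \right)} = - 4 J$
$H{\left(M \right)} = - 4 M$
$l = 27$ ($l = 3 + 24 = 27$)
$H{\left(-5 \right)} \left(-35\right) + l = \left(-4\right) \left(-5\right) \left(-35\right) + 27 = 20 \left(-35\right) + 27 = -700 + 27 = -673$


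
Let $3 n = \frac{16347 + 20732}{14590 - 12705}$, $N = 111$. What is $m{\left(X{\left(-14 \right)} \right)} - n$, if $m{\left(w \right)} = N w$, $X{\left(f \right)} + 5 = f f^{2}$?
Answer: $- \frac{1725598124}{5655} \approx -3.0515 \cdot 10^{5}$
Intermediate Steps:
$n = \frac{37079}{5655}$ ($n = \frac{\left(16347 + 20732\right) \frac{1}{14590 - 12705}}{3} = \frac{37079 \cdot \frac{1}{1885}}{3} = \frac{1}{3} \cdot \frac{37079}{1885} = \frac{37079}{5655} \approx 6.5569$)
$X{\left(f \right)} = -5 + f^{3}$ ($X{\left(f \right)} = -5 + f f^{2} = -5 + f^{3}$)
$m{\left(w \right)} = 111 w$
$m{\left(X{\left(-14 \right)} \right)} - n = 111 \left(-5 + \left(-14\right)^{3}\right) - \frac{37079}{5655} = 111 \left(-5 - 2744\right) - \frac{37079}{5655} = 111 \left(-2749\right) - \frac{37079}{5655} = -305139 - \frac{37079}{5655} = - \frac{1725598124}{5655}$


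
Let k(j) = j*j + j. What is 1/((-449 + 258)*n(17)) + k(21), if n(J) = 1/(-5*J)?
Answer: 88327/191 ≈ 462.44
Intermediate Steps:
n(J) = -1/(5*J)
k(j) = j + j² (k(j) = j² + j = j + j²)
1/((-449 + 258)*n(17)) + k(21) = 1/((-449 + 258)*((-⅕/17))) + 21*(1 + 21) = 1/((-191)*((-⅕*1/17))) + 21*22 = -1/(191*(-1/85)) + 462 = -1/191*(-85) + 462 = 85/191 + 462 = 88327/191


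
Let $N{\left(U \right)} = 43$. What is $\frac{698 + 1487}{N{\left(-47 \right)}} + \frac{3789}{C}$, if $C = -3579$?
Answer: $\frac{2552396}{51299} \approx 49.755$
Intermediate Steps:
$\frac{698 + 1487}{N{\left(-47 \right)}} + \frac{3789}{C} = \frac{698 + 1487}{43} + \frac{3789}{-3579} = 2185 \cdot \frac{1}{43} + 3789 \left(- \frac{1}{3579}\right) = \frac{2185}{43} - \frac{1263}{1193} = \frac{2552396}{51299}$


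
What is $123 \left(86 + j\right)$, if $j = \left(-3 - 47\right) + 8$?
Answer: $5412$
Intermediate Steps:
$j = -42$ ($j = -50 + 8 = -42$)
$123 \left(86 + j\right) = 123 \left(86 - 42\right) = 123 \cdot 44 = 5412$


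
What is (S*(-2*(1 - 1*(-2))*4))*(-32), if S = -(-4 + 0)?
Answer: 3072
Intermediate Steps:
S = 4 (S = -1*(-4) = 4)
(S*(-2*(1 - 1*(-2))*4))*(-32) = (4*(-2*(1 - 1*(-2))*4))*(-32) = (4*(-2*(1 + 2)*4))*(-32) = (4*(-2*3*4))*(-32) = (4*(-6*4))*(-32) = (4*(-24))*(-32) = -96*(-32) = 3072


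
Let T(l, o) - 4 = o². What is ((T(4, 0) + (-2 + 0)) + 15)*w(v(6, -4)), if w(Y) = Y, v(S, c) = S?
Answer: 102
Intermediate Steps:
T(l, o) = 4 + o²
((T(4, 0) + (-2 + 0)) + 15)*w(v(6, -4)) = (((4 + 0²) + (-2 + 0)) + 15)*6 = (((4 + 0) - 2) + 15)*6 = ((4 - 2) + 15)*6 = (2 + 15)*6 = 17*6 = 102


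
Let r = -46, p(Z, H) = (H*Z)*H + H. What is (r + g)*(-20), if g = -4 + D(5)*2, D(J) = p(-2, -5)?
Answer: 3200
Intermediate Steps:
p(Z, H) = H + Z*H**2 (p(Z, H) = Z*H**2 + H = H + Z*H**2)
D(J) = -55 (D(J) = -5*(1 - 5*(-2)) = -5*(1 + 10) = -5*11 = -55)
g = -114 (g = -4 - 55*2 = -4 - 110 = -114)
(r + g)*(-20) = (-46 - 114)*(-20) = -160*(-20) = 3200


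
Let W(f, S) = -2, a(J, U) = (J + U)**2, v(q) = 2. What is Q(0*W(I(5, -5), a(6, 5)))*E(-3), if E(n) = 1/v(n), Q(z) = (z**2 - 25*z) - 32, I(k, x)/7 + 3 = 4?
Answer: -16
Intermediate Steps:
I(k, x) = 7 (I(k, x) = -21 + 7*4 = -21 + 28 = 7)
Q(z) = -32 + z**2 - 25*z
E(n) = 1/2
Q(0*W(I(5, -5), a(6, 5)))*E(-3) = (-32 + (0*(-2))**2 - 0*(-2))*(1/2) = (-32 + 0**2 - 25*0)*(1/2) = (-32 + 0 + 0)*(1/2) = -32*1/2 = -16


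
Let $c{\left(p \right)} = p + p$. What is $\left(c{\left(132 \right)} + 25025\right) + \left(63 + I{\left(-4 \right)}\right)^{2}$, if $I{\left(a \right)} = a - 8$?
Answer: $27890$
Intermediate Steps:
$I{\left(a \right)} = -8 + a$
$c{\left(p \right)} = 2 p$
$\left(c{\left(132 \right)} + 25025\right) + \left(63 + I{\left(-4 \right)}\right)^{2} = \left(2 \cdot 132 + 25025\right) + \left(63 - 12\right)^{2} = \left(264 + 25025\right) + \left(63 - 12\right)^{2} = 25289 + 51^{2} = 25289 + 2601 = 27890$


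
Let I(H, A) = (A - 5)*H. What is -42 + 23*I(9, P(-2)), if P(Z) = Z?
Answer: -1491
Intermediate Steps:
I(H, A) = H*(-5 + A) (I(H, A) = (-5 + A)*H = H*(-5 + A))
-42 + 23*I(9, P(-2)) = -42 + 23*(9*(-5 - 2)) = -42 + 23*(9*(-7)) = -42 + 23*(-63) = -42 - 1449 = -1491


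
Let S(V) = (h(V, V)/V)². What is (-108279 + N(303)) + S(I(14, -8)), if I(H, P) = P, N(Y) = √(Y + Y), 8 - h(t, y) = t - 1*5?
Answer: -6929415/64 + √606 ≈ -1.0825e+5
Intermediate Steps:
h(t, y) = 13 - t (h(t, y) = 8 - (t - 1*5) = 8 - (t - 5) = 8 - (-5 + t) = 8 + (5 - t) = 13 - t)
N(Y) = √2*√Y (N(Y) = √(2*Y) = √2*√Y)
S(V) = (13 - V)²/V² (S(V) = ((13 - V)/V)² = (13 - V)²/V²)
(-108279 + N(303)) + S(I(14, -8)) = (-108279 + √2*√303) + (-13 - 8)²/(-8)² = (-108279 + √606) + (1/64)*(-21)² = (-108279 + √606) + (1/64)*441 = (-108279 + √606) + 441/64 = -6929415/64 + √606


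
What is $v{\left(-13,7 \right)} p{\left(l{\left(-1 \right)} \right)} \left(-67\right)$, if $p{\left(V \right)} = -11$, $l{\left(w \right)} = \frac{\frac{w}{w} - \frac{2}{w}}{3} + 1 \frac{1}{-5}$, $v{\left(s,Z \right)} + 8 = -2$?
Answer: $-7370$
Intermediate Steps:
$v{\left(s,Z \right)} = -10$ ($v{\left(s,Z \right)} = -8 - 2 = -10$)
$l{\left(w \right)} = \frac{2}{15} - \frac{2}{3 w}$ ($l{\left(w \right)} = \left(1 - \frac{2}{w}\right) \frac{1}{3} + 1 \left(- \frac{1}{5}\right) = \left(\frac{1}{3} - \frac{2}{3 w}\right) - \frac{1}{5} = \frac{2}{15} - \frac{2}{3 w}$)
$v{\left(-13,7 \right)} p{\left(l{\left(-1 \right)} \right)} \left(-67\right) = \left(-10\right) \left(-11\right) \left(-67\right) = 110 \left(-67\right) = -7370$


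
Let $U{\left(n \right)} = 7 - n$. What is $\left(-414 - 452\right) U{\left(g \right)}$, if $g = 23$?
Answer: $13856$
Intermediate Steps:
$\left(-414 - 452\right) U{\left(g \right)} = \left(-414 - 452\right) \left(7 - 23\right) = - 866 \left(7 - 23\right) = \left(-866\right) \left(-16\right) = 13856$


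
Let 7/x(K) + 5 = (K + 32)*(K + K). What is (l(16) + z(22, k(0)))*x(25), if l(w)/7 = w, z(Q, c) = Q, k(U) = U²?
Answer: 938/2845 ≈ 0.32970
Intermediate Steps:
x(K) = 7/(-5 + 2*K*(32 + K)) (x(K) = 7/(-5 + (K + 32)*(K + K)) = 7/(-5 + (32 + K)*(2*K)) = 7/(-5 + 2*K*(32 + K)))
l(w) = 7*w
(l(16) + z(22, k(0)))*x(25) = (7*16 + 22)*(7/(-5 + 2*25² + 64*25)) = (112 + 22)*(7/(-5 + 2*625 + 1600)) = 134*(7/(-5 + 1250 + 1600)) = 134*(7/2845) = 938/2845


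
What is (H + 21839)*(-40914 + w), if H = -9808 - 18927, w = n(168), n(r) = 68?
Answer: 281674016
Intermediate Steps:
w = 68
H = -28735
(H + 21839)*(-40914 + w) = (-28735 + 21839)*(-40914 + 68) = -6896*(-40846) = 281674016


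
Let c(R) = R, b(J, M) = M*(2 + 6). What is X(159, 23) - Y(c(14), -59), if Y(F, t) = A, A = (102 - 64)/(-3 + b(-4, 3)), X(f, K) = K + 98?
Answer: 2503/21 ≈ 119.19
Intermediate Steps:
b(J, M) = 8*M (b(J, M) = M*8 = 8*M)
X(f, K) = 98 + K
A = 38/21 (A = (102 - 64)/(-3 + 8*3) = 38/(-3 + 24) = 38/21 ≈ 1.8095)
Y(F, t) = 38/21
X(159, 23) - Y(c(14), -59) = (98 + 23) - 1*38/21 = 121 - 38/21 = 2503/21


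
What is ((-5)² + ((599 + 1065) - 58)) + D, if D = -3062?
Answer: -1431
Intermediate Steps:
((-5)² + ((599 + 1065) - 58)) + D = ((-5)² + ((599 + 1065) - 58)) - 3062 = (25 + (1664 - 58)) - 3062 = (25 + 1606) - 3062 = 1631 - 3062 = -1431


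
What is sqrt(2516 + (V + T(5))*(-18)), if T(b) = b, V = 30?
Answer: sqrt(1886) ≈ 43.428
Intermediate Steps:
sqrt(2516 + (V + T(5))*(-18)) = sqrt(2516 + (30 + 5)*(-18)) = sqrt(2516 + 35*(-18)) = sqrt(2516 - 630) = sqrt(1886)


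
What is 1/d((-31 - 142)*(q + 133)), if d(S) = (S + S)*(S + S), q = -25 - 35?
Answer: 1/637966564 ≈ 1.5675e-9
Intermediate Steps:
q = -60
d(S) = 4*S² (d(S) = (2*S)*(2*S) = 4*S²)
1/d((-31 - 142)*(q + 133)) = 1/(4*((-31 - 142)*(-60 + 133))²) = 1/(4*(-173*73)²) = 1/(4*(-12629)²) = 1/(4*159491641) = 1/637966564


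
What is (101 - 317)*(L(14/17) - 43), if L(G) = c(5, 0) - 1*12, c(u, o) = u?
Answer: 10800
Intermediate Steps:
L(G) = -7 (L(G) = 5 - 1*12 = 5 - 12 = -7)
(101 - 317)*(L(14/17) - 43) = (101 - 317)*(-7 - 43) = -216*(-50) = 10800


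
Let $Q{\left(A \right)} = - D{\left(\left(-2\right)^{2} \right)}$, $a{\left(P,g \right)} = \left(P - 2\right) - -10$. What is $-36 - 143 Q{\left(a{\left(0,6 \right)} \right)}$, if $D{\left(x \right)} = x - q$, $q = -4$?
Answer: $1108$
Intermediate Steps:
$D{\left(x \right)} = 4 + x$ ($D{\left(x \right)} = x - -4 = x + 4 = 4 + x$)
$a{\left(P,g \right)} = 8 + P$ ($a{\left(P,g \right)} = \left(-2 + P\right) + 10 = 8 + P$)
$Q{\left(A \right)} = -8$ ($Q{\left(A \right)} = - (4 + \left(-2\right)^{2}) = - (4 + 4) = \left(-1\right) 8 = -8$)
$-36 - 143 Q{\left(a{\left(0,6 \right)} \right)} = -36 - -1144 = -36 + 1144 = 1108$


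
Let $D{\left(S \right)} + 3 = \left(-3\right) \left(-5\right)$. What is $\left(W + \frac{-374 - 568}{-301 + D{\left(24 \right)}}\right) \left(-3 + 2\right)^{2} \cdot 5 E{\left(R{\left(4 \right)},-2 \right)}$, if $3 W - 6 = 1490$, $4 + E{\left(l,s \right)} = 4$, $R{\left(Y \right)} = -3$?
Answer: $0$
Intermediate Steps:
$D{\left(S \right)} = 12$ ($D{\left(S \right)} = -3 - -15 = -3 + 15 = 12$)
$E{\left(l,s \right)} = 0$ ($E{\left(l,s \right)} = -4 + 4 = 0$)
$W = \frac{1496}{3}$ ($W = 2 + \frac{1}{3} \cdot 1490 = 2 + \frac{1490}{3} = \frac{1496}{3} \approx 498.67$)
$\left(W + \frac{-374 - 568}{-301 + D{\left(24 \right)}}\right) \left(-3 + 2\right)^{2} \cdot 5 E{\left(R{\left(4 \right)},-2 \right)} = \left(\frac{1496}{3} + \frac{-374 - 568}{-301 + 12}\right) \left(-3 + 2\right)^{2} \cdot 5 \cdot 0 = \left(\frac{1496}{3} - \frac{942}{-289}\right) \left(-1\right)^{2} \cdot 5 \cdot 0 = \left(\frac{1496}{3} - - \frac{942}{289}\right) 1 \cdot 5 \cdot 0 = \left(\frac{1496}{3} + \frac{942}{289}\right) 5 \cdot 0 = \frac{435170}{867} \cdot 0 = 0$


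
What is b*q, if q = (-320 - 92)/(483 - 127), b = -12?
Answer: 1236/89 ≈ 13.888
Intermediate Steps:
q = -103/89 (q = -412/356 = -412*1/356 = -103/89 ≈ -1.1573)
b*q = -12*(-103/89) = 1236/89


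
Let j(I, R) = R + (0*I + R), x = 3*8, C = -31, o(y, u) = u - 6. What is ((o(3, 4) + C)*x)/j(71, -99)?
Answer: 4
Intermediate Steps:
o(y, u) = -6 + u
x = 24
j(I, R) = 2*R (j(I, R) = R + (0 + R) = R + R = 2*R)
((o(3, 4) + C)*x)/j(71, -99) = (((-6 + 4) - 31)*24)/((2*(-99))) = ((-2 - 31)*24)/(-198) = -33*24*(-1/198) = -792*(-1/198) = 4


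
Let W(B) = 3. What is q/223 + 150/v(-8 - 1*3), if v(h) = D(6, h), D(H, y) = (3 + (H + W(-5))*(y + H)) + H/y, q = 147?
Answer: -49859/17394 ≈ -2.8664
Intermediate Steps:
D(H, y) = 3 + H/y + (3 + H)*(H + y) (D(H, y) = (3 + (H + 3)*(y + H)) + H/y = (3 + (3 + H)*(H + y)) + H/y = 3 + H/y + (3 + H)*(H + y))
v(h) = 57 + 6/h + 9*h (v(h) = 3 + 6² + 3*6 + 3*h + 6*h + 6/h = 3 + 36 + 18 + 3*h + 6*h + 6/h = 57 + 6/h + 9*h)
q/223 + 150/v(-8 - 1*3) = 147/223 + 150/(57 + 6/(-8 - 1*3) + 9*(-8 - 1*3)) = 147*(1/223) + 150/(57 + 6/(-8 - 3) + 9*(-8 - 3)) = 147/223 + 150/(57 + 6/(-11) + 9*(-11)) = 147/223 + 150/(57 + 6*(-1/11) - 99) = 147/223 + 150/(57 - 6/11 - 99) = 147/223 + 150/(-468/11) = 147/223 + 150*(-11/468) = 147/223 - 275/78 = -49859/17394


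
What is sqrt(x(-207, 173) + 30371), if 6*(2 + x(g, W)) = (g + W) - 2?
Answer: sqrt(30363) ≈ 174.25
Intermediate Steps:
x(g, W) = -7/3 + W/6 + g/6 (x(g, W) = -2 + ((g + W) - 2)/6 = -2 + ((W + g) - 2)/6 = -2 + (-2 + W + g)/6 = -2 + (-1/3 + W/6 + g/6) = -7/3 + W/6 + g/6)
sqrt(x(-207, 173) + 30371) = sqrt((-7/3 + (1/6)*173 + (1/6)*(-207)) + 30371) = sqrt((-7/3 + 173/6 - 69/2) + 30371) = sqrt(-8 + 30371) = sqrt(30363)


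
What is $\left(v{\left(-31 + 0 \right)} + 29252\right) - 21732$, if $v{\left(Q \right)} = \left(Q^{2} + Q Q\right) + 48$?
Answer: $9490$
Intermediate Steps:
$v{\left(Q \right)} = 48 + 2 Q^{2}$ ($v{\left(Q \right)} = \left(Q^{2} + Q^{2}\right) + 48 = 2 Q^{2} + 48 = 48 + 2 Q^{2}$)
$\left(v{\left(-31 + 0 \right)} + 29252\right) - 21732 = \left(\left(48 + 2 \left(-31 + 0\right)^{2}\right) + 29252\right) - 21732 = \left(\left(48 + 2 \left(-31\right)^{2}\right) + 29252\right) - 21732 = \left(\left(48 + 2 \cdot 961\right) + 29252\right) - 21732 = \left(\left(48 + 1922\right) + 29252\right) - 21732 = \left(1970 + 29252\right) - 21732 = 31222 - 21732 = 9490$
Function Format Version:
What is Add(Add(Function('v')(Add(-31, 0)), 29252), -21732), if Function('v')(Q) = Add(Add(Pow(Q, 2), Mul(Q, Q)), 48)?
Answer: 9490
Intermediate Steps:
Function('v')(Q) = Add(48, Mul(2, Pow(Q, 2))) (Function('v')(Q) = Add(Add(Pow(Q, 2), Pow(Q, 2)), 48) = Add(Mul(2, Pow(Q, 2)), 48) = Add(48, Mul(2, Pow(Q, 2))))
Add(Add(Function('v')(Add(-31, 0)), 29252), -21732) = Add(Add(Add(48, Mul(2, Pow(Add(-31, 0), 2))), 29252), -21732) = Add(Add(Add(48, Mul(2, Pow(-31, 2))), 29252), -21732) = Add(Add(Add(48, Mul(2, 961)), 29252), -21732) = Add(Add(Add(48, 1922), 29252), -21732) = Add(Add(1970, 29252), -21732) = Add(31222, -21732) = 9490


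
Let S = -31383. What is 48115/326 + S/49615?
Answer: 2376994867/16174490 ≈ 146.96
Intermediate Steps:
48115/326 + S/49615 = 48115/326 - 31383/49615 = 2376994867/16174490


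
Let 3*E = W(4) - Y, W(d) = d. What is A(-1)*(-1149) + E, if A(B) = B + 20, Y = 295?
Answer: -21928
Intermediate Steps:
A(B) = 20 + B
E = -97 (E = (4 - 1*295)/3 = (4 - 295)/3 = (⅓)*(-291) = -97)
A(-1)*(-1149) + E = (20 - 1)*(-1149) - 97 = 19*(-1149) - 97 = -21831 - 97 = -21928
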